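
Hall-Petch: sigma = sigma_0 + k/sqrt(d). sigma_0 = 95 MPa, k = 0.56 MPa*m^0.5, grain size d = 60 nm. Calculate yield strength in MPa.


d = 60 nm = 6e-08 m
sqrt(d) = 0.000244949
Hall-Petch contribution = k / sqrt(d) = 0.56 / 0.000244949 = 2286.2 MPa
sigma = sigma_0 + k/sqrt(d) = 95 + 2286.2 = 2381.2 MPa

2381.2


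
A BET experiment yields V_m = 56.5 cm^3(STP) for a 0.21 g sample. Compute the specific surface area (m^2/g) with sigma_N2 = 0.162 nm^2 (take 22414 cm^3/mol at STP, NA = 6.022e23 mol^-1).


Number of moles in monolayer = V_m / 22414 = 56.5 / 22414 = 0.00252075
Number of molecules = moles * NA = 0.00252075 * 6.022e23
SA = molecules * sigma / mass
SA = (56.5 / 22414) * 6.022e23 * 0.162e-18 / 0.21
SA = 1171.0 m^2/g

1171.0


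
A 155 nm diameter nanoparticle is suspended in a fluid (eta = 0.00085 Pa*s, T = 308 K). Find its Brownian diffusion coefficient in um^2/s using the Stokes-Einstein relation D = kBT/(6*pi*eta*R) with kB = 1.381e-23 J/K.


Radius R = 155/2 = 77.5 nm = 7.75e-08 m
D = kB*T / (6*pi*eta*R)
D = 1.381e-23 * 308 / (6 * pi * 0.00085 * 7.75e-08)
D = 3.42549e-12 m^2/s = 3.425 um^2/s

3.425


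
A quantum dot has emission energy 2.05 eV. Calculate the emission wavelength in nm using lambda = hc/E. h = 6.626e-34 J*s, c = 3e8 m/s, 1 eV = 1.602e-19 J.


Convert energy: E = 2.05 eV = 2.05 * 1.602e-19 = 3.2841e-19 J
lambda = h*c / E = 6.626e-34 * 3e8 / 3.2841e-19
lambda = 6.0528e-07 m = 605.3 nm

605.3


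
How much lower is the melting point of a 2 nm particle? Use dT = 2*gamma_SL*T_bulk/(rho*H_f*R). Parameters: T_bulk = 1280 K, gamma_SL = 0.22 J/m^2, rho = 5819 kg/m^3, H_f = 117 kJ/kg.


Radius R = 2/2 = 1 nm = 1e-09 m
Convert H_f = 117 kJ/kg = 117000 J/kg
dT = 2 * gamma_SL * T_bulk / (rho * H_f * R)
dT = 2 * 0.22 * 1280 / (5819 * 117000 * 1e-09)
dT = 827.2 K

827.2


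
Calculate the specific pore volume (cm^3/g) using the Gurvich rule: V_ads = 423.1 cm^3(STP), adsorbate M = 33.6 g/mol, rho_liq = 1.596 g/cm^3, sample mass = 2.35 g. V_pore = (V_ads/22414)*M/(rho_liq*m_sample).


Moles adsorbed n = V_ads / 22414 = 423.1 / 22414 = 1.887659e-02 mol
Liquid volume V_liq = n * M / rho_liq = 1.887659e-02 * 33.6 / 1.596 = 0.39740 cm^3
Specific pore volume V_pore = V_liq / m_sample = 0.39740 / 2.35
V_pore = 0.1691 cm^3/g

0.1691


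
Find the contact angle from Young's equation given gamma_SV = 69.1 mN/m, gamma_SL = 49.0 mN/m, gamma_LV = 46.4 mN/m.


cos(theta) = (gamma_SV - gamma_SL) / gamma_LV
cos(theta) = (69.1 - 49.0) / 46.4
cos(theta) = 0.43319
theta = arccos(0.43319) = 64.33 degrees

64.33


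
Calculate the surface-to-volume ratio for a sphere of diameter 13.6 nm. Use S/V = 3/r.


Radius r = 13.6/2 = 6.8 nm
S/V = 3 / r = 3 / 6.8
S/V = 0.4412 nm^-1

0.4412


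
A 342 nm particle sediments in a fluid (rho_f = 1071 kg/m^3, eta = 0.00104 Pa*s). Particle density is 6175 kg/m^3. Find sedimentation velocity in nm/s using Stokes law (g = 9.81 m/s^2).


Radius R = 342/2 nm = 1.71e-07 m
Density difference = 6175 - 1071 = 5104 kg/m^3
v = 2 * R^2 * (rho_p - rho_f) * g / (9 * eta)
v = 2 * (1.71e-07)^2 * 5104 * 9.81 / (9 * 0.00104)
v = 3.12843e-07 m/s = 312.8427 nm/s

312.8427


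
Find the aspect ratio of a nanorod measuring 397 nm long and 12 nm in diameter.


Aspect ratio AR = length / diameter
AR = 397 / 12
AR = 33.08

33.08


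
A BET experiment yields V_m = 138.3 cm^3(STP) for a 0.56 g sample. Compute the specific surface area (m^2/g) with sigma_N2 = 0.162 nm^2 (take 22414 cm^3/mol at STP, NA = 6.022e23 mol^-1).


Number of moles in monolayer = V_m / 22414 = 138.3 / 22414 = 0.00617025
Number of molecules = moles * NA = 0.00617025 * 6.022e23
SA = molecules * sigma / mass
SA = (138.3 / 22414) * 6.022e23 * 0.162e-18 / 0.56
SA = 1074.9 m^2/g

1074.9


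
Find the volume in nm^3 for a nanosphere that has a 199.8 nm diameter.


Radius r = 199.8/2 = 99.9 nm
Volume V = (4/3) * pi * r^3
V = (4/3) * pi * (99.9)^3
V = 4176236.4 nm^3

4176236.4


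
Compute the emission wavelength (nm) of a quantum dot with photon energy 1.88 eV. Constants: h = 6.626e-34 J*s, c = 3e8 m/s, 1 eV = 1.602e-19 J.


Convert energy: E = 1.88 eV = 1.88 * 1.602e-19 = 3.01176e-19 J
lambda = h*c / E = 6.626e-34 * 3e8 / 3.01176e-19
lambda = 6.60013e-07 m = 660.0 nm

660.0


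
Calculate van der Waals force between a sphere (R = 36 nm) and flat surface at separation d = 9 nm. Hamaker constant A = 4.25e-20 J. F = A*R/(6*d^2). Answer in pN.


Convert to SI: R = 36 nm = 3.6e-08 m, d = 9 nm = 9e-09 m
F = A * R / (6 * d^2)
F = 4.25e-20 * 3.6e-08 / (6 * (9e-09)^2)
F = 3.14815e-12 N = 3.148 pN

3.148


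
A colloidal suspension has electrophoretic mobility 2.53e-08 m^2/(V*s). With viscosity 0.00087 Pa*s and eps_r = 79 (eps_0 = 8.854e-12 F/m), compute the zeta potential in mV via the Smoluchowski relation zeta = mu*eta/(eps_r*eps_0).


Smoluchowski equation: zeta = mu * eta / (eps_r * eps_0)
zeta = 2.53e-08 * 0.00087 / (79 * 8.854e-12)
zeta = 0.031468 V = 31.47 mV

31.47


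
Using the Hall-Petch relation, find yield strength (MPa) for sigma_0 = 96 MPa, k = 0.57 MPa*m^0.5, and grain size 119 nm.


d = 119 nm = 1.19e-07 m
sqrt(d) = 0.0003449638
Hall-Petch contribution = k / sqrt(d) = 0.57 / 0.0003449638 = 1652.3 MPa
sigma = sigma_0 + k/sqrt(d) = 96 + 1652.3 = 1748.3 MPa

1748.3


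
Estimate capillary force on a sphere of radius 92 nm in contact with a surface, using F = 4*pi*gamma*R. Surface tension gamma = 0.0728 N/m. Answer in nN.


Convert radius: R = 92 nm = 9.2e-08 m
F = 4 * pi * gamma * R
F = 4 * pi * 0.0728 * 9.2e-08
F = 8.41645e-08 N = 84.1645 nN

84.1645


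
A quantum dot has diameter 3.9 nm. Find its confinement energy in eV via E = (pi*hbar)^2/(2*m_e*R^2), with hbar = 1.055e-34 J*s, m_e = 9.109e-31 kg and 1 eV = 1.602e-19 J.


Radius R = 3.9/2 = 1.95 nm = 1.95e-09 m
E = (pi * 1.055e-34)^2 / (2 * 9.109e-31 * (1.95e-09)^2)
E(J) = 1.58575e-20
E = E(J) / 1.602e-19 = 0.099 eV

0.099


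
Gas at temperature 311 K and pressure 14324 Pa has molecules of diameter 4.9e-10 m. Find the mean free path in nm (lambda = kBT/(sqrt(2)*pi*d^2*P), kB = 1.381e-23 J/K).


Mean free path: lambda = kB*T / (sqrt(2) * pi * d^2 * P)
lambda = 1.381e-23 * 311 / (sqrt(2) * pi * (4.9e-10)^2 * 14324)
lambda = 2.81082e-07 m
lambda = 281.08 nm

281.08


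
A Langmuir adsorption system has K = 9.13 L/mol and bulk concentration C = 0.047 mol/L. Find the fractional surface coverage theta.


Langmuir isotherm: theta = K*C / (1 + K*C)
K*C = 9.13 * 0.047 = 0.42911
theta = 0.42911 / (1 + 0.42911) = 0.42911 / 1.42911
theta = 0.3003

0.3003


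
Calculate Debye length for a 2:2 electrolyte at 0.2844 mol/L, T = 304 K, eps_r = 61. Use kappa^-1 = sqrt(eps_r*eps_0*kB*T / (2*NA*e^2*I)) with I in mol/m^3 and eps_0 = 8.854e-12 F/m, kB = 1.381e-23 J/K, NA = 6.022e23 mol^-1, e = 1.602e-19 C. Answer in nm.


Ionic strength I = 0.2844 * 2^2 * 1000 = 1137.6 mol/m^3
kappa^-1 = sqrt(61 * 8.854e-12 * 1.381e-23 * 304 / (2 * 6.022e23 * (1.602e-19)^2 * 1137.6))
kappa^-1 = 0.254 nm

0.254


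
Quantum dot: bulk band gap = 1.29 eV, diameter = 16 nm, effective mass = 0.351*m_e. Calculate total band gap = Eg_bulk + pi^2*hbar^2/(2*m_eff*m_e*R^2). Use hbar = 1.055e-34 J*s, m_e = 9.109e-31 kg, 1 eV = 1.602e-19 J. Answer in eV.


Radius R = 16/2 nm = 8e-09 m
Confinement energy dE = pi^2 * hbar^2 / (2 * m_eff * m_e * R^2)
dE = pi^2 * (1.055e-34)^2 / (2 * 0.351 * 9.109e-31 * (8e-09)^2) J, divided by 1.602e-19 J/eV
dE = 0.0168 eV
Total band gap = E_g(bulk) + dE = 1.29 + 0.0168 = 1.3068 eV

1.3068


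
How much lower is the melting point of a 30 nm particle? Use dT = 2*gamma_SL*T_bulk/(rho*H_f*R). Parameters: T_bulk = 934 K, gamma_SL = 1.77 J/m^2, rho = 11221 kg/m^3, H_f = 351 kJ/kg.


Radius R = 30/2 = 15 nm = 1.5e-08 m
Convert H_f = 351 kJ/kg = 351000 J/kg
dT = 2 * gamma_SL * T_bulk / (rho * H_f * R)
dT = 2 * 1.77 * 934 / (11221 * 351000 * 1.5e-08)
dT = 56.0 K

56.0


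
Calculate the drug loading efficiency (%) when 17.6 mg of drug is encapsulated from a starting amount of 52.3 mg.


Drug loading efficiency = (drug loaded / drug initial) * 100
DLE = 17.6 / 52.3 * 100
DLE = 0.3365 * 100
DLE = 33.65%

33.65


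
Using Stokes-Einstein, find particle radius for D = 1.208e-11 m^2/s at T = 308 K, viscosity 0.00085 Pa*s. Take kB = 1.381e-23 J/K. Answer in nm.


Stokes-Einstein: R = kB*T / (6*pi*eta*D)
R = 1.381e-23 * 308 / (6 * pi * 0.00085 * 1.208e-11)
R = 2.19764e-08 m = 21.98 nm

21.98


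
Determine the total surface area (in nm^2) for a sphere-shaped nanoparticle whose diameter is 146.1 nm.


Radius r = 146.1/2 = 73.05 nm
Surface area SA = 4 * pi * r^2
SA = 4 * pi * (73.05)^2
SA = 67057.95 nm^2

67057.95


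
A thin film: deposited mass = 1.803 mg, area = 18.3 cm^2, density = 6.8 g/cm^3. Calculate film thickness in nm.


Convert: m = 1.803 mg = 1.8030e-06 kg, A = 18.3 cm^2 = 1.8300e-03 m^2, rho = 6.8 g/cm^3 = 6800 kg/m^3
t = m / (A * rho)
t = 1.8030e-06 / (1.8300e-03 * 6800)
t = 1.4489e-07 m = 144.9 nm

144.9


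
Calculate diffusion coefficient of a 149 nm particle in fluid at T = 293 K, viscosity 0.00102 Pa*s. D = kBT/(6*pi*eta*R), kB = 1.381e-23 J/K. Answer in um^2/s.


Radius R = 149/2 = 74.5 nm = 7.45e-08 m
D = kB*T / (6*pi*eta*R)
D = 1.381e-23 * 293 / (6 * pi * 0.00102 * 7.45e-08)
D = 2.8249e-12 m^2/s = 2.825 um^2/s

2.825


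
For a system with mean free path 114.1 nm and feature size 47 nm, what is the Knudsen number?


Knudsen number Kn = lambda / L
Kn = 114.1 / 47
Kn = 2.4277

2.4277


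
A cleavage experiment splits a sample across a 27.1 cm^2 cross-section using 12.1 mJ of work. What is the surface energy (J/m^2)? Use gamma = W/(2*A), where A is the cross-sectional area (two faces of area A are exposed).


Convert: A = 27.1 cm^2 = 0.00271 m^2, W = 12.1 mJ = 0.0121 J
Cleaving exposes two faces of area A, so total new surface = 2*A and gamma = W / (2*A)
gamma = 0.0121 / (2 * 0.00271)
gamma = 2.232 J/m^2

2.232


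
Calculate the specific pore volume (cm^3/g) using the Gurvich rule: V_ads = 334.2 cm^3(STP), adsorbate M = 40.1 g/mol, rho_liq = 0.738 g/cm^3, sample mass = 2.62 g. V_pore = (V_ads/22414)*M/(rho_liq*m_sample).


Moles adsorbed n = V_ads / 22414 = 334.2 / 22414 = 1.491032e-02 mol
Liquid volume V_liq = n * M / rho_liq = 1.491032e-02 * 40.1 / 0.738 = 0.81017 cm^3
Specific pore volume V_pore = V_liq / m_sample = 0.81017 / 2.62
V_pore = 0.3092 cm^3/g

0.3092


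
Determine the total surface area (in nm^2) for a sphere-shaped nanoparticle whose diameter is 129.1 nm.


Radius r = 129.1/2 = 64.55 nm
Surface area SA = 4 * pi * r^2
SA = 4 * pi * (64.55)^2
SA = 52360.33 nm^2

52360.33


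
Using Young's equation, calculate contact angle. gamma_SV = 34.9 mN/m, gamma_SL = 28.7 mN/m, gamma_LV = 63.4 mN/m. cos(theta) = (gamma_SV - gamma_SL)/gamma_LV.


cos(theta) = (gamma_SV - gamma_SL) / gamma_LV
cos(theta) = (34.9 - 28.7) / 63.4
cos(theta) = 0.097792
theta = arccos(0.097792) = 84.39 degrees

84.39


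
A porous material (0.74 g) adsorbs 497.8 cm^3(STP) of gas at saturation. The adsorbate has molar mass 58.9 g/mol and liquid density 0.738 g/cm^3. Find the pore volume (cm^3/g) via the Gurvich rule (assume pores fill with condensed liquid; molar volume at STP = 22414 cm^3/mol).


Moles adsorbed n = V_ads / 22414 = 497.8 / 22414 = 2.220933e-02 mol
Liquid volume V_liq = n * M / rho_liq = 2.220933e-02 * 58.9 / 0.738 = 1.77253 cm^3
Specific pore volume V_pore = V_liq / m_sample = 1.77253 / 0.74
V_pore = 2.3953 cm^3/g

2.3953


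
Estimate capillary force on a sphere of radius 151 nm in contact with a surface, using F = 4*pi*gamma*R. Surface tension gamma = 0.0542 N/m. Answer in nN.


Convert radius: R = 151 nm = 1.51e-07 m
F = 4 * pi * gamma * R
F = 4 * pi * 0.0542 * 1.51e-07
F = 1.02846e-07 N = 102.8457 nN

102.8457


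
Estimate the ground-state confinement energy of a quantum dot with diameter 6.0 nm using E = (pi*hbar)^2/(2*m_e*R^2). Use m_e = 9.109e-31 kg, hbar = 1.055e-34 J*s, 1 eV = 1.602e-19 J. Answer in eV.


Radius R = 6.0/2 = 3 nm = 3e-09 m
E = (pi * 1.055e-34)^2 / (2 * 9.109e-31 * (3e-09)^2)
E(J) = 6.69979e-21
E = E(J) / 1.602e-19 = 0.0418 eV

0.0418


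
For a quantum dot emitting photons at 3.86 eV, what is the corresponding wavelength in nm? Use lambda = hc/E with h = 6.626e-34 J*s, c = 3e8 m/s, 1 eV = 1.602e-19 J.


Convert energy: E = 3.86 eV = 3.86 * 1.602e-19 = 6.18372e-19 J
lambda = h*c / E = 6.626e-34 * 3e8 / 6.18372e-19
lambda = 3.21457e-07 m = 321.5 nm

321.5


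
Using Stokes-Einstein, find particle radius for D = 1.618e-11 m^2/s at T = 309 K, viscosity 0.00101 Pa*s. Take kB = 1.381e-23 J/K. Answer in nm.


Stokes-Einstein: R = kB*T / (6*pi*eta*D)
R = 1.381e-23 * 309 / (6 * pi * 0.00101 * 1.618e-11)
R = 1.38532e-08 m = 13.85 nm

13.85


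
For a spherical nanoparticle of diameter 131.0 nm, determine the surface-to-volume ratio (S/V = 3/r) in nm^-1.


Radius r = 131.0/2 = 65.5 nm
S/V = 3 / r = 3 / 65.5
S/V = 0.0458 nm^-1

0.0458


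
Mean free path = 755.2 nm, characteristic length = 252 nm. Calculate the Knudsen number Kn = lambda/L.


Knudsen number Kn = lambda / L
Kn = 755.2 / 252
Kn = 2.9968

2.9968


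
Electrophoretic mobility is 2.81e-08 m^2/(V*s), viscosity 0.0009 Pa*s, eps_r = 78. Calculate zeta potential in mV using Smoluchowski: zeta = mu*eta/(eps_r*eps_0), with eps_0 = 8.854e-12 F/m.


Smoluchowski equation: zeta = mu * eta / (eps_r * eps_0)
zeta = 2.81e-08 * 0.0009 / (78 * 8.854e-12)
zeta = 0.03662 V = 36.62 mV

36.62


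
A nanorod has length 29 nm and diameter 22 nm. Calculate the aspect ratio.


Aspect ratio AR = length / diameter
AR = 29 / 22
AR = 1.32

1.32


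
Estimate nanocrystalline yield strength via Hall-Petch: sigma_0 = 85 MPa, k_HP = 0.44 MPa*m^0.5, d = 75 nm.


d = 75 nm = 7.5e-08 m
sqrt(d) = 0.0002738613
Hall-Petch contribution = k / sqrt(d) = 0.44 / 0.0002738613 = 1606.7 MPa
sigma = sigma_0 + k/sqrt(d) = 85 + 1606.7 = 1691.7 MPa

1691.7


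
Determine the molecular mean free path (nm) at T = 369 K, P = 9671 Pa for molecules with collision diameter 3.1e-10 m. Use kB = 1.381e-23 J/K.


Mean free path: lambda = kB*T / (sqrt(2) * pi * d^2 * P)
lambda = 1.381e-23 * 369 / (sqrt(2) * pi * (3.1e-10)^2 * 9671)
lambda = 1.23413e-06 m
lambda = 1234.13 nm

1234.13


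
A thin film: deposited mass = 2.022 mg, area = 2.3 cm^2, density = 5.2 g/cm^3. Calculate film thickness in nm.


Convert: m = 2.022 mg = 2.0220e-06 kg, A = 2.3 cm^2 = 2.3000e-04 m^2, rho = 5.2 g/cm^3 = 5200 kg/m^3
t = m / (A * rho)
t = 2.0220e-06 / (2.3000e-04 * 5200)
t = 1.6906e-06 m = 1690.6 nm

1690.6


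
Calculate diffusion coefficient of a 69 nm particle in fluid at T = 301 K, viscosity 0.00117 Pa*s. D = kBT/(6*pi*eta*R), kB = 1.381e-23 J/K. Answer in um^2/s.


Radius R = 69/2 = 34.5 nm = 3.45e-08 m
D = kB*T / (6*pi*eta*R)
D = 1.381e-23 * 301 / (6 * pi * 0.00117 * 3.45e-08)
D = 5.46329e-12 m^2/s = 5.463 um^2/s

5.463


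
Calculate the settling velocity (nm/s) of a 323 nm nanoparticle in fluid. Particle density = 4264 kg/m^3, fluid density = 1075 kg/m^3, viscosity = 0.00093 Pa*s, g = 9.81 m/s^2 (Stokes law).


Radius R = 323/2 nm = 1.615e-07 m
Density difference = 4264 - 1075 = 3189 kg/m^3
v = 2 * R^2 * (rho_p - rho_f) * g / (9 * eta)
v = 2 * (1.615e-07)^2 * 3189 * 9.81 / (9 * 0.00093)
v = 1.94972e-07 m/s = 194.9724 nm/s

194.9724


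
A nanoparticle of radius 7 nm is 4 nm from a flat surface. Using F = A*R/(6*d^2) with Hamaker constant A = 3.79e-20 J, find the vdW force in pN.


Convert to SI: R = 7 nm = 7e-09 m, d = 4 nm = 4e-09 m
F = A * R / (6 * d^2)
F = 3.79e-20 * 7e-09 / (6 * (4e-09)^2)
F = 2.76354e-12 N = 2.764 pN

2.764


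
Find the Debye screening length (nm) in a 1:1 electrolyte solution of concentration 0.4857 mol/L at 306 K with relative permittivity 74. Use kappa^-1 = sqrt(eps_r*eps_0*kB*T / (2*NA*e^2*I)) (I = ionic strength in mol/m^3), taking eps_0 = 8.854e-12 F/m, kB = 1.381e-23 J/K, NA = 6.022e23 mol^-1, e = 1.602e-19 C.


Ionic strength I = 0.4857 * 1^2 * 1000 = 485.7 mol/m^3
kappa^-1 = sqrt(74 * 8.854e-12 * 1.381e-23 * 306 / (2 * 6.022e23 * (1.602e-19)^2 * 485.7))
kappa^-1 = 0.429 nm

0.429


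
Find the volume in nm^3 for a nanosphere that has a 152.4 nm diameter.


Radius r = 152.4/2 = 76.2 nm
Volume V = (4/3) * pi * r^3
V = (4/3) * pi * (76.2)^3
V = 1853333.28 nm^3

1853333.28


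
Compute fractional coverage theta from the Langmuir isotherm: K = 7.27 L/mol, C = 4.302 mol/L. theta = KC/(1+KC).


Langmuir isotherm: theta = K*C / (1 + K*C)
K*C = 7.27 * 4.302 = 31.27554
theta = 31.27554 / (1 + 31.27554) = 31.27554 / 32.27554
theta = 0.969

0.969


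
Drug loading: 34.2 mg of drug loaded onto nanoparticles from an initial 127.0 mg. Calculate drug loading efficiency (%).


Drug loading efficiency = (drug loaded / drug initial) * 100
DLE = 34.2 / 127.0 * 100
DLE = 0.2693 * 100
DLE = 26.93%

26.93


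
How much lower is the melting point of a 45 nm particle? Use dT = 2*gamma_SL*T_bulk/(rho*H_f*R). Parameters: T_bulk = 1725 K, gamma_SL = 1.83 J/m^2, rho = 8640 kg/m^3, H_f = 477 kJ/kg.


Radius R = 45/2 = 22.5 nm = 2.25e-08 m
Convert H_f = 477 kJ/kg = 477000 J/kg
dT = 2 * gamma_SL * T_bulk / (rho * H_f * R)
dT = 2 * 1.83 * 1725 / (8640 * 477000 * 2.25e-08)
dT = 68.1 K

68.1


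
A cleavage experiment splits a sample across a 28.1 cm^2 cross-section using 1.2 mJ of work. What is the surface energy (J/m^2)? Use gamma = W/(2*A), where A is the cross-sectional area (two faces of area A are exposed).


Convert: A = 28.1 cm^2 = 0.00281 m^2, W = 1.2 mJ = 0.0012 J
Cleaving exposes two faces of area A, so total new surface = 2*A and gamma = W / (2*A)
gamma = 0.0012 / (2 * 0.00281)
gamma = 0.214 J/m^2

0.214


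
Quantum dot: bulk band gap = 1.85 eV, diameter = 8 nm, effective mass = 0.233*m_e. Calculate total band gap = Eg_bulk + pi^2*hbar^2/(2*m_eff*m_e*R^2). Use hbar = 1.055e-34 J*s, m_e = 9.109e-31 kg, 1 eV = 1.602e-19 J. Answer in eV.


Radius R = 8/2 nm = 4e-09 m
Confinement energy dE = pi^2 * hbar^2 / (2 * m_eff * m_e * R^2)
dE = pi^2 * (1.055e-34)^2 / (2 * 0.233 * 9.109e-31 * (4e-09)^2) J, divided by 1.602e-19 J/eV
dE = 0.101 eV
Total band gap = E_g(bulk) + dE = 1.85 + 0.101 = 1.951 eV

1.951


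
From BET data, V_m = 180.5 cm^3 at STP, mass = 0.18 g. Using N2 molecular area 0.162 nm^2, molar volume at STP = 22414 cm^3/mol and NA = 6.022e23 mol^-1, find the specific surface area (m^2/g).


Number of moles in monolayer = V_m / 22414 = 180.5 / 22414 = 0.008053
Number of molecules = moles * NA = 0.008053 * 6.022e23
SA = molecules * sigma / mass
SA = (180.5 / 22414) * 6.022e23 * 0.162e-18 / 0.18
SA = 4364.6 m^2/g

4364.6


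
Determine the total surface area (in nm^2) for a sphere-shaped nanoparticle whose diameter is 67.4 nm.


Radius r = 67.4/2 = 33.7 nm
Surface area SA = 4 * pi * r^2
SA = 4 * pi * (33.7)^2
SA = 14271.5 nm^2

14271.5


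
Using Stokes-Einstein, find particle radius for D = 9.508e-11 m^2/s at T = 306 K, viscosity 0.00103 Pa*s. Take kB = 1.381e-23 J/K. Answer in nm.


Stokes-Einstein: R = kB*T / (6*pi*eta*D)
R = 1.381e-23 * 306 / (6 * pi * 0.00103 * 9.508e-11)
R = 2.28922e-09 m = 2.29 nm

2.29


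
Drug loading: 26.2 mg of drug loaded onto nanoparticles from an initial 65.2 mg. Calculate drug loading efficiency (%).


Drug loading efficiency = (drug loaded / drug initial) * 100
DLE = 26.2 / 65.2 * 100
DLE = 0.4018 * 100
DLE = 40.18%

40.18


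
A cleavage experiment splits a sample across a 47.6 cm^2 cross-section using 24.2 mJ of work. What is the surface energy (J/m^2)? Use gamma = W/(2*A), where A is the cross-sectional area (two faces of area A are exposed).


Convert: A = 47.6 cm^2 = 0.00476 m^2, W = 24.2 mJ = 0.0242 J
Cleaving exposes two faces of area A, so total new surface = 2*A and gamma = W / (2*A)
gamma = 0.0242 / (2 * 0.00476)
gamma = 2.542 J/m^2

2.542


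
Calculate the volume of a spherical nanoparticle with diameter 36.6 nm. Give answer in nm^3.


Radius r = 36.6/2 = 18.3 nm
Volume V = (4/3) * pi * r^3
V = (4/3) * pi * (18.3)^3
V = 25670.95 nm^3

25670.95


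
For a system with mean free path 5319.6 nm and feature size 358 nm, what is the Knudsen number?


Knudsen number Kn = lambda / L
Kn = 5319.6 / 358
Kn = 14.8592

14.8592


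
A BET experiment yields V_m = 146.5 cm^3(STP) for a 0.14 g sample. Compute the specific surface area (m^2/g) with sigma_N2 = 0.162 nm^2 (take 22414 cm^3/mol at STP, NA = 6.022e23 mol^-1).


Number of moles in monolayer = V_m / 22414 = 146.5 / 22414 = 0.00653609
Number of molecules = moles * NA = 0.00653609 * 6.022e23
SA = molecules * sigma / mass
SA = (146.5 / 22414) * 6.022e23 * 0.162e-18 / 0.14
SA = 4554.6 m^2/g

4554.6


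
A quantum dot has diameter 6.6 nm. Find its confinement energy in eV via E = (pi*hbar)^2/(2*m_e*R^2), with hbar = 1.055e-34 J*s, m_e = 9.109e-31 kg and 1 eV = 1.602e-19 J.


Radius R = 6.6/2 = 3.3 nm = 3.3e-09 m
E = (pi * 1.055e-34)^2 / (2 * 9.109e-31 * (3.3e-09)^2)
E(J) = 5.53702e-21
E = E(J) / 1.602e-19 = 0.0346 eV

0.0346


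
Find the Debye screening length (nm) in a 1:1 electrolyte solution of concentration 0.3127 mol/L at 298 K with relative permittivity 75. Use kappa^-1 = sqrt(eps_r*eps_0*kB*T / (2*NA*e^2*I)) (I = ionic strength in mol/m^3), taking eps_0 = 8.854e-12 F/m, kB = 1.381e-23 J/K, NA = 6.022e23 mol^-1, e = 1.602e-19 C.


Ionic strength I = 0.3127 * 1^2 * 1000 = 312.7 mol/m^3
kappa^-1 = sqrt(75 * 8.854e-12 * 1.381e-23 * 298 / (2 * 6.022e23 * (1.602e-19)^2 * 312.7))
kappa^-1 = 0.532 nm

0.532


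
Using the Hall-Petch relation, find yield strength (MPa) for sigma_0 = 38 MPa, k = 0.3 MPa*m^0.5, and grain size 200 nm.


d = 200 nm = 2e-07 m
sqrt(d) = 0.0004472136
Hall-Petch contribution = k / sqrt(d) = 0.3 / 0.0004472136 = 670.8 MPa
sigma = sigma_0 + k/sqrt(d) = 38 + 670.8 = 708.8 MPa

708.8


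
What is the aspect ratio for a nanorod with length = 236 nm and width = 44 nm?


Aspect ratio AR = length / diameter
AR = 236 / 44
AR = 5.36

5.36


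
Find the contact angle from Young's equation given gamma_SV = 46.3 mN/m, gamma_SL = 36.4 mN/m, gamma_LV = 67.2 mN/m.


cos(theta) = (gamma_SV - gamma_SL) / gamma_LV
cos(theta) = (46.3 - 36.4) / 67.2
cos(theta) = 0.147321
theta = arccos(0.147321) = 81.53 degrees

81.53


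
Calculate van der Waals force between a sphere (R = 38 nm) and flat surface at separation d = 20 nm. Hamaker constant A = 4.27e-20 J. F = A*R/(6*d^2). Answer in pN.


Convert to SI: R = 38 nm = 3.8e-08 m, d = 20 nm = 2e-08 m
F = A * R / (6 * d^2)
F = 4.27e-20 * 3.8e-08 / (6 * (2e-08)^2)
F = 6.76083e-13 N = 0.676 pN

0.676


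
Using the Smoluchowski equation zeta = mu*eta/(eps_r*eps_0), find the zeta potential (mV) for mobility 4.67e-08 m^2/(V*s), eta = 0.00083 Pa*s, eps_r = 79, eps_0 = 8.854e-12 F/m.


Smoluchowski equation: zeta = mu * eta / (eps_r * eps_0)
zeta = 4.67e-08 * 0.00083 / (79 * 8.854e-12)
zeta = 0.055415 V = 55.42 mV

55.42


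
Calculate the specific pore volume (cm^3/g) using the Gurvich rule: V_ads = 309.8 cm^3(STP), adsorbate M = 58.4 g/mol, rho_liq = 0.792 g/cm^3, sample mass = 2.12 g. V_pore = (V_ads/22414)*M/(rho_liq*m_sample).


Moles adsorbed n = V_ads / 22414 = 309.8 / 22414 = 1.382172e-02 mol
Liquid volume V_liq = n * M / rho_liq = 1.382172e-02 * 58.4 / 0.792 = 1.01918 cm^3
Specific pore volume V_pore = V_liq / m_sample = 1.01918 / 2.12
V_pore = 0.4807 cm^3/g

0.4807


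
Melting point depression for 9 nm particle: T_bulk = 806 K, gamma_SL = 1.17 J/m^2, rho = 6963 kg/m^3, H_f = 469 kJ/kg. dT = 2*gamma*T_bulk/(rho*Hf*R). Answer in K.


Radius R = 9/2 = 4.5 nm = 4.5e-09 m
Convert H_f = 469 kJ/kg = 469000 J/kg
dT = 2 * gamma_SL * T_bulk / (rho * H_f * R)
dT = 2 * 1.17 * 806 / (6963 * 469000 * 4.5e-09)
dT = 128.3 K

128.3


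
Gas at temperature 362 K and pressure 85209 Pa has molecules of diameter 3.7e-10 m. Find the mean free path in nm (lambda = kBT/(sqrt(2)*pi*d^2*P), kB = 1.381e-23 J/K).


Mean free path: lambda = kB*T / (sqrt(2) * pi * d^2 * P)
lambda = 1.381e-23 * 362 / (sqrt(2) * pi * (3.7e-10)^2 * 85209)
lambda = 9.64603e-08 m
lambda = 96.46 nm

96.46


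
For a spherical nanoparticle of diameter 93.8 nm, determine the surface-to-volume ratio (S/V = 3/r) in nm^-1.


Radius r = 93.8/2 = 46.9 nm
S/V = 3 / r = 3 / 46.9
S/V = 0.064 nm^-1

0.064


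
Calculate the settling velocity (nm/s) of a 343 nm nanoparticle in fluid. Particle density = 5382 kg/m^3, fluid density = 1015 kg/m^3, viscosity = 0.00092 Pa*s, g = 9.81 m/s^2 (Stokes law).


Radius R = 343/2 nm = 1.715e-07 m
Density difference = 5382 - 1015 = 4367 kg/m^3
v = 2 * R^2 * (rho_p - rho_f) * g / (9 * eta)
v = 2 * (1.715e-07)^2 * 4367 * 9.81 / (9 * 0.00092)
v = 3.04355e-07 m/s = 304.3548 nm/s

304.3548


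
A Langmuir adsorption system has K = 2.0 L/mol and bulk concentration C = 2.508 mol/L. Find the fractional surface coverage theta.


Langmuir isotherm: theta = K*C / (1 + K*C)
K*C = 2.0 * 2.508 = 5.016
theta = 5.016 / (1 + 5.016) = 5.016 / 6.016
theta = 0.8338

0.8338


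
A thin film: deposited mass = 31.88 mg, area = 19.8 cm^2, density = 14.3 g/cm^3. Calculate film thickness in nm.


Convert: m = 31.88 mg = 3.1880e-05 kg, A = 19.8 cm^2 = 1.9800e-03 m^2, rho = 14.3 g/cm^3 = 14300 kg/m^3
t = m / (A * rho)
t = 3.1880e-05 / (1.9800e-03 * 14300)
t = 1.1259e-06 m = 1125.9 nm

1125.9


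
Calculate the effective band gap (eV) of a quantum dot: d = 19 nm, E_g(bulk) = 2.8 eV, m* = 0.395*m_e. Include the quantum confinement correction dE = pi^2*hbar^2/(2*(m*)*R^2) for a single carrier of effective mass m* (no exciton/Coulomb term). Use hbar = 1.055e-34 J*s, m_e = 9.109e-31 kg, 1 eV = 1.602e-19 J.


Radius R = 19/2 nm = 9.5e-09 m
Confinement energy dE = pi^2 * hbar^2 / (2 * m_eff * m_e * R^2)
dE = pi^2 * (1.055e-34)^2 / (2 * 0.395 * 9.109e-31 * (9.5e-09)^2) J, divided by 1.602e-19 J/eV
dE = 0.0106 eV
Total band gap = E_g(bulk) + dE = 2.8 + 0.0106 = 2.8106 eV

2.8106


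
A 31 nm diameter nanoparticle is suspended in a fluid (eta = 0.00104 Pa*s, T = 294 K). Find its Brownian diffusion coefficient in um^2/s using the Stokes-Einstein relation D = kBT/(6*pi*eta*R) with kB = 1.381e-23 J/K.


Radius R = 31/2 = 15.5 nm = 1.55e-08 m
D = kB*T / (6*pi*eta*R)
D = 1.381e-23 * 294 / (6 * pi * 0.00104 * 1.55e-08)
D = 1.33621e-11 m^2/s = 13.362 um^2/s

13.362


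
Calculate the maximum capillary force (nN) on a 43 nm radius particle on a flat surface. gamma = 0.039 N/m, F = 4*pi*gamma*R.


Convert radius: R = 43 nm = 4.3e-08 m
F = 4 * pi * gamma * R
F = 4 * pi * 0.039 * 4.3e-08
F = 2.10738e-08 N = 21.0738 nN

21.0738


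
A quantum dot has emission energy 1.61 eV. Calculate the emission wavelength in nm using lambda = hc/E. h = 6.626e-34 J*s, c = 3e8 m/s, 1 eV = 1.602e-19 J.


Convert energy: E = 1.61 eV = 1.61 * 1.602e-19 = 2.57922e-19 J
lambda = h*c / E = 6.626e-34 * 3e8 / 2.57922e-19
lambda = 7.70698e-07 m = 770.7 nm

770.7


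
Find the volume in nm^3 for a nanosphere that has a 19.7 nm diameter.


Radius r = 19.7/2 = 9.85 nm
Volume V = (4/3) * pi * r^3
V = (4/3) * pi * (9.85)^3
V = 4003.11 nm^3

4003.11


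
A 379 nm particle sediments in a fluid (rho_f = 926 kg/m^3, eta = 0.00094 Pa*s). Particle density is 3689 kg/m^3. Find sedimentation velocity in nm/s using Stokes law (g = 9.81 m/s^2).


Radius R = 379/2 nm = 1.895e-07 m
Density difference = 3689 - 926 = 2763 kg/m^3
v = 2 * R^2 * (rho_p - rho_f) * g / (9 * eta)
v = 2 * (1.895e-07)^2 * 2763 * 9.81 / (9 * 0.00094)
v = 2.30106e-07 m/s = 230.106 nm/s

230.106


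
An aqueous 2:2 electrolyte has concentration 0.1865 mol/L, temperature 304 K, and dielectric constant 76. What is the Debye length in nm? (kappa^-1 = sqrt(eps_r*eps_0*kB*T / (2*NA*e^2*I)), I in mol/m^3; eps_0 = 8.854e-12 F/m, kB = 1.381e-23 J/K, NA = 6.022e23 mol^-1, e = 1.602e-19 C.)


Ionic strength I = 0.1865 * 2^2 * 1000 = 746 mol/m^3
kappa^-1 = sqrt(76 * 8.854e-12 * 1.381e-23 * 304 / (2 * 6.022e23 * (1.602e-19)^2 * 746))
kappa^-1 = 0.35 nm

0.35


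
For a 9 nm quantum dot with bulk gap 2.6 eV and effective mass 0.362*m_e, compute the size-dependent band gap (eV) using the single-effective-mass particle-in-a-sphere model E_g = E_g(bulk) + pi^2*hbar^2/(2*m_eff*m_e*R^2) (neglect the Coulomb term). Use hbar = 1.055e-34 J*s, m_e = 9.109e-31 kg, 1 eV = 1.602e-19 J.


Radius R = 9/2 nm = 4.5e-09 m
Confinement energy dE = pi^2 * hbar^2 / (2 * m_eff * m_e * R^2)
dE = pi^2 * (1.055e-34)^2 / (2 * 0.362 * 9.109e-31 * (4.5e-09)^2) J, divided by 1.602e-19 J/eV
dE = 0.0513 eV
Total band gap = E_g(bulk) + dE = 2.6 + 0.0513 = 2.6513 eV

2.6513


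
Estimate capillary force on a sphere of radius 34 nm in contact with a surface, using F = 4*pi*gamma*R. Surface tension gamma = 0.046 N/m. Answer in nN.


Convert radius: R = 34 nm = 3.4e-08 m
F = 4 * pi * gamma * R
F = 4 * pi * 0.046 * 3.4e-08
F = 1.96538e-08 N = 19.6538 nN

19.6538


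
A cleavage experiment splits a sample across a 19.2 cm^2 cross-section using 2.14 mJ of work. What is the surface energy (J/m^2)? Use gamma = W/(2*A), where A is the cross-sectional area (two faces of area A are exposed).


Convert: A = 19.2 cm^2 = 0.00192 m^2, W = 2.14 mJ = 0.00214 J
Cleaving exposes two faces of area A, so total new surface = 2*A and gamma = W / (2*A)
gamma = 0.00214 / (2 * 0.00192)
gamma = 0.557 J/m^2

0.557


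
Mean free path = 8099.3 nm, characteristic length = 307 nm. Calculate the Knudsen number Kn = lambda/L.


Knudsen number Kn = lambda / L
Kn = 8099.3 / 307
Kn = 26.3821

26.3821


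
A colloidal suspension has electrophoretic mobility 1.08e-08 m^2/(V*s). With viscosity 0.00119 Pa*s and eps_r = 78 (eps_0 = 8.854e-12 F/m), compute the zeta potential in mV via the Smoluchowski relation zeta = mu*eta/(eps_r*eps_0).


Smoluchowski equation: zeta = mu * eta / (eps_r * eps_0)
zeta = 1.08e-08 * 0.00119 / (78 * 8.854e-12)
zeta = 0.01861 V = 18.61 mV

18.61


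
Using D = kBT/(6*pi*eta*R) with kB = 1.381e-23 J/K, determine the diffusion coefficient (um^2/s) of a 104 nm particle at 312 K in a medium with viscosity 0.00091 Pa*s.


Radius R = 104/2 = 52 nm = 5.2e-08 m
D = kB*T / (6*pi*eta*R)
D = 1.381e-23 * 312 / (6 * pi * 0.00091 * 5.2e-08)
D = 4.83061e-12 m^2/s = 4.831 um^2/s

4.831


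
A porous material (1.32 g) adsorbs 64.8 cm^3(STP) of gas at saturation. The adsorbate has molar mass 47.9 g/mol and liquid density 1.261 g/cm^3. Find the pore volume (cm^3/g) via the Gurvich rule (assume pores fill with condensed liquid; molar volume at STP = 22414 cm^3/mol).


Moles adsorbed n = V_ads / 22414 = 64.8 / 22414 = 2.891050e-03 mol
Liquid volume V_liq = n * M / rho_liq = 2.891050e-03 * 47.9 / 1.261 = 0.10982 cm^3
Specific pore volume V_pore = V_liq / m_sample = 0.10982 / 1.32
V_pore = 0.0832 cm^3/g

0.0832


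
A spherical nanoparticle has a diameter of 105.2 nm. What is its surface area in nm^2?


Radius r = 105.2/2 = 52.6 nm
Surface area SA = 4 * pi * r^2
SA = 4 * pi * (52.6)^2
SA = 34768.13 nm^2

34768.13


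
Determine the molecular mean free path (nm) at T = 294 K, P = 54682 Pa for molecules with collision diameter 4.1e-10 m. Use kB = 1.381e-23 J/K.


Mean free path: lambda = kB*T / (sqrt(2) * pi * d^2 * P)
lambda = 1.381e-23 * 294 / (sqrt(2) * pi * (4.1e-10)^2 * 54682)
lambda = 9.94178e-08 m
lambda = 99.42 nm

99.42


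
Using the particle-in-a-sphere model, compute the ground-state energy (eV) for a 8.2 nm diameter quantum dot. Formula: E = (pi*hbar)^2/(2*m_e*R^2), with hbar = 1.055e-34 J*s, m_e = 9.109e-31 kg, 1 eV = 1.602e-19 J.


Radius R = 8.2/2 = 4.1 nm = 4.1e-09 m
E = (pi * 1.055e-34)^2 / (2 * 9.109e-31 * (4.1e-09)^2)
E(J) = 3.58704e-21
E = E(J) / 1.602e-19 = 0.0224 eV

0.0224


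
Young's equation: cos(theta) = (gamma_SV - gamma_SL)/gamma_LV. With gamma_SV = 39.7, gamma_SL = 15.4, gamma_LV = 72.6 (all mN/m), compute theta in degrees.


cos(theta) = (gamma_SV - gamma_SL) / gamma_LV
cos(theta) = (39.7 - 15.4) / 72.6
cos(theta) = 0.334711
theta = arccos(0.334711) = 70.45 degrees

70.45


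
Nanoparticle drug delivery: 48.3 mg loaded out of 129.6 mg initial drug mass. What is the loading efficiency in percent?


Drug loading efficiency = (drug loaded / drug initial) * 100
DLE = 48.3 / 129.6 * 100
DLE = 0.3727 * 100
DLE = 37.27%

37.27


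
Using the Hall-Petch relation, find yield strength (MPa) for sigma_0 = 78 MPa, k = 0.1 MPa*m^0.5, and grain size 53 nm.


d = 53 nm = 5.3e-08 m
sqrt(d) = 0.0002302173
Hall-Petch contribution = k / sqrt(d) = 0.1 / 0.0002302173 = 434.4 MPa
sigma = sigma_0 + k/sqrt(d) = 78 + 434.4 = 512.4 MPa

512.4


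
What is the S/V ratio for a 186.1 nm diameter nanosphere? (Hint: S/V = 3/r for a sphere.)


Radius r = 186.1/2 = 93.05 nm
S/V = 3 / r = 3 / 93.05
S/V = 0.0322 nm^-1

0.0322


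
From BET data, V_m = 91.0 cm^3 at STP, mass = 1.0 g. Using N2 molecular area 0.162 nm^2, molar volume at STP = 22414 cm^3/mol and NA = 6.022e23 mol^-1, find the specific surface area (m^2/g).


Number of moles in monolayer = V_m / 22414 = 91.0 / 22414 = 0.00405996
Number of molecules = moles * NA = 0.00405996 * 6.022e23
SA = molecules * sigma / mass
SA = (91.0 / 22414) * 6.022e23 * 0.162e-18 / 1.0
SA = 396.1 m^2/g

396.1


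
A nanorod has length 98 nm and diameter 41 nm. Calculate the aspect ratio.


Aspect ratio AR = length / diameter
AR = 98 / 41
AR = 2.39

2.39


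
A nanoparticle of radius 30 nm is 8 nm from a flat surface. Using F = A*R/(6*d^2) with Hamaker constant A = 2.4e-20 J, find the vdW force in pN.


Convert to SI: R = 30 nm = 3e-08 m, d = 8 nm = 8e-09 m
F = A * R / (6 * d^2)
F = 2.4e-20 * 3e-08 / (6 * (8e-09)^2)
F = 1.875e-12 N = 1.875 pN

1.875


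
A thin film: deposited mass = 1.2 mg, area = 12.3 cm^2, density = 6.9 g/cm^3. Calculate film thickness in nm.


Convert: m = 1.2 mg = 1.2000e-06 kg, A = 12.3 cm^2 = 1.2300e-03 m^2, rho = 6.9 g/cm^3 = 6900 kg/m^3
t = m / (A * rho)
t = 1.2000e-06 / (1.2300e-03 * 6900)
t = 1.4139e-07 m = 141.4 nm

141.4


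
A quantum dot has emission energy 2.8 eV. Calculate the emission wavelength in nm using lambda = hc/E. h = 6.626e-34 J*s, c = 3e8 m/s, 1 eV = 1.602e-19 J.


Convert energy: E = 2.8 eV = 2.8 * 1.602e-19 = 4.4856e-19 J
lambda = h*c / E = 6.626e-34 * 3e8 / 4.4856e-19
lambda = 4.43151e-07 m = 443.2 nm

443.2


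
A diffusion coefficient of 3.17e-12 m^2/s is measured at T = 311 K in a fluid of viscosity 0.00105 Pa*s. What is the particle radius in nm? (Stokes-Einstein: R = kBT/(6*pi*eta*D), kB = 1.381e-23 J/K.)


Stokes-Einstein: R = kB*T / (6*pi*eta*D)
R = 1.381e-23 * 311 / (6 * pi * 0.00105 * 3.17e-12)
R = 6.84549e-08 m = 68.45 nm

68.45


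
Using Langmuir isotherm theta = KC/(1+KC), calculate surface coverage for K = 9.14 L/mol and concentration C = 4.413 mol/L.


Langmuir isotherm: theta = K*C / (1 + K*C)
K*C = 9.14 * 4.413 = 40.33482
theta = 40.33482 / (1 + 40.33482) = 40.33482 / 41.33482
theta = 0.9758

0.9758


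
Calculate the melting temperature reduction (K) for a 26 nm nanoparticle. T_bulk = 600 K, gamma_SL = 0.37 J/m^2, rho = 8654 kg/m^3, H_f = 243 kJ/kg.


Radius R = 26/2 = 13 nm = 1.3e-08 m
Convert H_f = 243 kJ/kg = 243000 J/kg
dT = 2 * gamma_SL * T_bulk / (rho * H_f * R)
dT = 2 * 0.37 * 600 / (8654 * 243000 * 1.3e-08)
dT = 16.2 K

16.2


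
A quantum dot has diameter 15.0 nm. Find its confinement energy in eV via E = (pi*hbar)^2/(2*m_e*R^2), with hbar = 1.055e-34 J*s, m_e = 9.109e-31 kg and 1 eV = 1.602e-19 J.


Radius R = 15.0/2 = 7.5 nm = 7.5e-09 m
E = (pi * 1.055e-34)^2 / (2 * 9.109e-31 * (7.5e-09)^2)
E(J) = 1.07197e-21
E = E(J) / 1.602e-19 = 0.0067 eV

0.0067


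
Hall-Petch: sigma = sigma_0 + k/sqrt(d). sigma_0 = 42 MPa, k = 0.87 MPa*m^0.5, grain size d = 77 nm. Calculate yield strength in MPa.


d = 77 nm = 7.7e-08 m
sqrt(d) = 0.0002774887
Hall-Petch contribution = k / sqrt(d) = 0.87 / 0.0002774887 = 3135.3 MPa
sigma = sigma_0 + k/sqrt(d) = 42 + 3135.3 = 3177.3 MPa

3177.3


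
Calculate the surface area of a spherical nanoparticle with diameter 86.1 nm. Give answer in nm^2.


Radius r = 86.1/2 = 43.05 nm
Surface area SA = 4 * pi * r^2
SA = 4 * pi * (43.05)^2
SA = 23289.29 nm^2

23289.29


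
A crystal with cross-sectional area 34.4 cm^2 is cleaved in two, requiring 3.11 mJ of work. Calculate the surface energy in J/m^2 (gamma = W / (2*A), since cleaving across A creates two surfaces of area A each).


Convert: A = 34.4 cm^2 = 0.00344 m^2, W = 3.11 mJ = 0.00311 J
Cleaving exposes two faces of area A, so total new surface = 2*A and gamma = W / (2*A)
gamma = 0.00311 / (2 * 0.00344)
gamma = 0.452 J/m^2

0.452


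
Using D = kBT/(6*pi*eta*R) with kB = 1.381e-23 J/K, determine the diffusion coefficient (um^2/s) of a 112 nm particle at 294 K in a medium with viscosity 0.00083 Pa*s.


Radius R = 112/2 = 56 nm = 5.6e-08 m
D = kB*T / (6*pi*eta*R)
D = 1.381e-23 * 294 / (6 * pi * 0.00083 * 5.6e-08)
D = 4.63419e-12 m^2/s = 4.634 um^2/s

4.634


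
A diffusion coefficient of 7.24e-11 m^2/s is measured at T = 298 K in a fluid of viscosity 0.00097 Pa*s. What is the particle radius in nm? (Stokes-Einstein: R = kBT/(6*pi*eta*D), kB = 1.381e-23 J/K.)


Stokes-Einstein: R = kB*T / (6*pi*eta*D)
R = 1.381e-23 * 298 / (6 * pi * 0.00097 * 7.24e-11)
R = 3.10884e-09 m = 3.11 nm

3.11


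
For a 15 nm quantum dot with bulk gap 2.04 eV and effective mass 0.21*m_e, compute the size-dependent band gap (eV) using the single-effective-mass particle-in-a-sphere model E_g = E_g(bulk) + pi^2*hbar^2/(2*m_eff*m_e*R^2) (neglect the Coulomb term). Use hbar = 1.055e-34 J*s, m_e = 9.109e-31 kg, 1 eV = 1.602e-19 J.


Radius R = 15/2 nm = 7.5e-09 m
Confinement energy dE = pi^2 * hbar^2 / (2 * m_eff * m_e * R^2)
dE = pi^2 * (1.055e-34)^2 / (2 * 0.21 * 9.109e-31 * (7.5e-09)^2) J, divided by 1.602e-19 J/eV
dE = 0.0319 eV
Total band gap = E_g(bulk) + dE = 2.04 + 0.0319 = 2.0719 eV

2.0719


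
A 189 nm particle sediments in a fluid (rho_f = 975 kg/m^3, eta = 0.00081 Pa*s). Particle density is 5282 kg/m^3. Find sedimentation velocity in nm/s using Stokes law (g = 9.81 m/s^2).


Radius R = 189/2 nm = 9.45e-08 m
Density difference = 5282 - 975 = 4307 kg/m^3
v = 2 * R^2 * (rho_p - rho_f) * g / (9 * eta)
v = 2 * (9.45e-08)^2 * 4307 * 9.81 / (9 * 0.00081)
v = 1.03517e-07 m/s = 103.5166 nm/s

103.5166


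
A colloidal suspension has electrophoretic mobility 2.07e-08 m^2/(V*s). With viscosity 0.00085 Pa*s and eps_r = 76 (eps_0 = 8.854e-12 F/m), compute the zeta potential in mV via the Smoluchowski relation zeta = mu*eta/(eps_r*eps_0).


Smoluchowski equation: zeta = mu * eta / (eps_r * eps_0)
zeta = 2.07e-08 * 0.00085 / (76 * 8.854e-12)
zeta = 0.026148 V = 26.15 mV

26.15


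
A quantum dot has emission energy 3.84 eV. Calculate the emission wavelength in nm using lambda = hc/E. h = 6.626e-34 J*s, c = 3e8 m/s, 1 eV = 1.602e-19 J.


Convert energy: E = 3.84 eV = 3.84 * 1.602e-19 = 6.15168e-19 J
lambda = h*c / E = 6.626e-34 * 3e8 / 6.15168e-19
lambda = 3.23131e-07 m = 323.1 nm

323.1


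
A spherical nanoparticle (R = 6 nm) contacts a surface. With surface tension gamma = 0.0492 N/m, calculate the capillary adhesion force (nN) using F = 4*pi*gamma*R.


Convert radius: R = 6 nm = 6e-09 m
F = 4 * pi * gamma * R
F = 4 * pi * 0.0492 * 6e-09
F = 3.70959e-09 N = 3.7096 nN

3.7096


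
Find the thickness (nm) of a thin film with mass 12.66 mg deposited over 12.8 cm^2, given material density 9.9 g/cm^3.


Convert: m = 12.66 mg = 1.2660e-05 kg, A = 12.8 cm^2 = 1.2800e-03 m^2, rho = 9.9 g/cm^3 = 9900 kg/m^3
t = m / (A * rho)
t = 1.2660e-05 / (1.2800e-03 * 9900)
t = 9.9905e-07 m = 999.1 nm

999.1


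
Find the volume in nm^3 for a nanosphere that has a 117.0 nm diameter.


Radius r = 117.0/2 = 58.5 nm
Volume V = (4/3) * pi * r^3
V = (4/3) * pi * (58.5)^3
V = 838602.61 nm^3

838602.61


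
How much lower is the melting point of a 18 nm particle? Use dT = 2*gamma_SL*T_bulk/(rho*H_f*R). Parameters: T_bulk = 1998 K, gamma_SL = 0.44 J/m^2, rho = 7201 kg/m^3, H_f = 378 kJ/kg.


Radius R = 18/2 = 9 nm = 9e-09 m
Convert H_f = 378 kJ/kg = 378000 J/kg
dT = 2 * gamma_SL * T_bulk / (rho * H_f * R)
dT = 2 * 0.44 * 1998 / (7201 * 378000 * 9e-09)
dT = 71.8 K

71.8
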